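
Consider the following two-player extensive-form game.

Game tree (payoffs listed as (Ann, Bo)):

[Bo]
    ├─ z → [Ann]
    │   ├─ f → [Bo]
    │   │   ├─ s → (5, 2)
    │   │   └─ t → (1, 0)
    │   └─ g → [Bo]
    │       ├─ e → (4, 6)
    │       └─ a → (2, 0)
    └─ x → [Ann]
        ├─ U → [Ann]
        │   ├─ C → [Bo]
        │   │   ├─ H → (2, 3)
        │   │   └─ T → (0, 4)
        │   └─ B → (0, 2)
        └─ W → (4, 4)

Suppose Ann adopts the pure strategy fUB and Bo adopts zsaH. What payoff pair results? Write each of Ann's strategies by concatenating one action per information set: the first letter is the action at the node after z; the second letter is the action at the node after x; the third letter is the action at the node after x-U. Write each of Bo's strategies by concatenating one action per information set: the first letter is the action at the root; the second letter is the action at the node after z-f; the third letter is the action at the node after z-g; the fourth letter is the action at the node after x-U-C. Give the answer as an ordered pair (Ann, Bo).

Trace the play path from the root:
  Bo plays z
  Ann plays f at [z]
  Bo plays s at [z-f]
→ terminal payoff (5, 2).
(Ann's choice at the node after x is never reached on this path, so it doesn't affect the outcome.)

(5, 2)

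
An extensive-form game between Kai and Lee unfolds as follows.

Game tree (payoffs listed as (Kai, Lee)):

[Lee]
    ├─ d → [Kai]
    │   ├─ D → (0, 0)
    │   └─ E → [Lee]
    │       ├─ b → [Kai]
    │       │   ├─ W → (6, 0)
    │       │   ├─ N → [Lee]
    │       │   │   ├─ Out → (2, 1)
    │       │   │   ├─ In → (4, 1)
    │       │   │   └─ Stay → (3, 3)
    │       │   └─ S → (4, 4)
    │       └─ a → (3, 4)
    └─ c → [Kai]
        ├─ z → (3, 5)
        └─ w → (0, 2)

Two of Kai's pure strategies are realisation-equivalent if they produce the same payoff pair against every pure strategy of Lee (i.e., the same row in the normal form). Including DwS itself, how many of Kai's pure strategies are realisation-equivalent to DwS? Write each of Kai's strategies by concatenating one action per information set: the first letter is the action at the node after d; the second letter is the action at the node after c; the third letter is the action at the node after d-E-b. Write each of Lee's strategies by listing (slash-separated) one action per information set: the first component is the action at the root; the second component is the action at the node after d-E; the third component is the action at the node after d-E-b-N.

3

Row for DwS (columns d/b/Out, d/b/In, d/b/Stay, d/a/Out, d/a/In, d/a/Stay, c/b/Out, c/b/In, c/b/Stay, c/a/Out, c/a/In, c/a/Stay): (0,0) (0,0) (0,0) (0,0) (0,0) (0,0) (0,2) (0,2) (0,2) (0,2) (0,2) (0,2).
Under DwS, Kai's choice at the node after d-E-b can never be reached regardless of what Lee does, so varying those choices leaves every outcome unchanged.
Holding the reachable choices fixed and varying the unreachable one freely already gives 3 equivalent strategies.
No other strategy reproduces this row, so those 3 are the full class: DwW, DwN, DwS.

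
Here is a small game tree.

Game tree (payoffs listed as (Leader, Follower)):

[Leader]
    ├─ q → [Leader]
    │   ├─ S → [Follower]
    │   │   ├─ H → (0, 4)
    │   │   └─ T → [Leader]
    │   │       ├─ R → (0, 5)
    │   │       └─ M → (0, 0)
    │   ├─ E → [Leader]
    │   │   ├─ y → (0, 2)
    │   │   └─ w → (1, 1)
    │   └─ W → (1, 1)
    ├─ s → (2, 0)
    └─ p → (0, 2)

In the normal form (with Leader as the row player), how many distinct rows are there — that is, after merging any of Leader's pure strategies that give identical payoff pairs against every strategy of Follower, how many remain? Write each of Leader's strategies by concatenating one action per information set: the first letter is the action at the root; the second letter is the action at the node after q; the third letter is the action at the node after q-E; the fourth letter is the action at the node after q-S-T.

Leader has 36 pure strategies: qSyR, qSyM, qSwR, qSwM, qEyR, qEyM, qEwR, qEwM, qWyR, qWyM, qWwR, qWwM, sSyR, sSyM, sSwR, sSwM, sEyR, sEyM, sEwR, sEwM, sWyR, sWyM, sWwR, sWwM, pSyR, pSyM, pSwR, pSwM, pEyR, pEyM, pEwR, pEwM, pWyR, pWyM, pWwR, pWwM. Columns: H, T.
{qSyR, qSwR} → row (0,4) (0,5)
{qSyM, qSwM} → row (0,4) (0,0)
{qEyR, qEyM, pSyR, pSyM, pSwR, pSwM, pEyR, pEyM, pEwR, pEwM, pWyR, pWyM, pWwR, pWwM} → row (0,2) (0,2)
{qEwR, qEwM, qWyR, qWyM, qWwR, qWwM} → row (1,1) (1,1)
{sSyR, sSyM, sSwR, sSwM, sEyR, sEyM, sEwR, sEwM, sWyR, sWyM, sWwR, sWwM} → row (2,0) (2,0)
That's 5 distinct rows out of 36 strategies.

5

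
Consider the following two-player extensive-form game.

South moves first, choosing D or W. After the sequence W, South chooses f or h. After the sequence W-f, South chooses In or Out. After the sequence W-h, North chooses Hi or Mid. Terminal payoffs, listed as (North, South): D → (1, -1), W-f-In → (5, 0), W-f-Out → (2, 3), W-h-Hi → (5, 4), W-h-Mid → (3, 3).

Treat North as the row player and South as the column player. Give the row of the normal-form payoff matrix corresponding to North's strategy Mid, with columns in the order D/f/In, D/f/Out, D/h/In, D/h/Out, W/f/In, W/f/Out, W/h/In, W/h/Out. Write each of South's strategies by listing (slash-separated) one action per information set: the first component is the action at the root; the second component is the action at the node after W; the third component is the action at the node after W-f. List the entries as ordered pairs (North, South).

(1,-1) (1,-1) (1,-1) (1,-1) (5,0) (2,3) (3,3) (3,3)

vs D/f/In: South plays D → (1, -1)
vs D/f/Out: South plays D → (1, -1)
vs D/h/In: South plays D → (1, -1)
vs D/h/Out: South plays D → (1, -1)
vs W/f/In: South plays W → South plays f at [W] → South plays In at [W-f] → (5, 0)
vs W/f/Out: South plays W → South plays f at [W] → South plays Out at [W-f] → (2, 3)
vs W/h/In: South plays W → South plays h at [W] → North plays Mid at [W-h] → (3, 3)
vs W/h/Out: South plays W → South plays h at [W] → North plays Mid at [W-h] → (3, 3)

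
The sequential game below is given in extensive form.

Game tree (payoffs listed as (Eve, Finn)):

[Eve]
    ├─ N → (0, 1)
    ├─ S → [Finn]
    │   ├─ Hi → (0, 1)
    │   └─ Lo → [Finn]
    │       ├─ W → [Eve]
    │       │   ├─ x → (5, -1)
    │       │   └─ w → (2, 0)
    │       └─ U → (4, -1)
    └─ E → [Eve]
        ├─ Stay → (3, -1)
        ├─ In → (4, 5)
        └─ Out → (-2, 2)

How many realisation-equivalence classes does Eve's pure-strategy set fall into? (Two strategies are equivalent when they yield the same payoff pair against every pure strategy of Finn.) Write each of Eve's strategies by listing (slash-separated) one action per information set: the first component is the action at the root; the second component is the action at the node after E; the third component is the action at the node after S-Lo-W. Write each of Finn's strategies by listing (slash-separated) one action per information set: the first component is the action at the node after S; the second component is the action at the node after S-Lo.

6

Eve has 18 pure strategies: N/Stay/x, N/Stay/w, N/In/x, N/In/w, N/Out/x, N/Out/w, S/Stay/x, S/Stay/w, S/In/x, S/In/w, S/Out/x, S/Out/w, E/Stay/x, E/Stay/w, E/In/x, E/In/w, E/Out/x, E/Out/w. Columns: Hi/W, Hi/U, Lo/W, Lo/U.
{N/Stay/x, N/Stay/w, N/In/x, N/In/w, N/Out/x, N/Out/w} → row (0,1) (0,1) (0,1) (0,1)
{S/Stay/x, S/In/x, S/Out/x} → row (0,1) (0,1) (5,-1) (4,-1)
{S/Stay/w, S/In/w, S/Out/w} → row (0,1) (0,1) (2,0) (4,-1)
{E/Stay/x, E/Stay/w} → row (3,-1) (3,-1) (3,-1) (3,-1)
{E/In/x, E/In/w} → row (4,5) (4,5) (4,5) (4,5)
{E/Out/x, E/Out/w} → row (-2,2) (-2,2) (-2,2) (-2,2)
That's 6 distinct rows out of 18 strategies.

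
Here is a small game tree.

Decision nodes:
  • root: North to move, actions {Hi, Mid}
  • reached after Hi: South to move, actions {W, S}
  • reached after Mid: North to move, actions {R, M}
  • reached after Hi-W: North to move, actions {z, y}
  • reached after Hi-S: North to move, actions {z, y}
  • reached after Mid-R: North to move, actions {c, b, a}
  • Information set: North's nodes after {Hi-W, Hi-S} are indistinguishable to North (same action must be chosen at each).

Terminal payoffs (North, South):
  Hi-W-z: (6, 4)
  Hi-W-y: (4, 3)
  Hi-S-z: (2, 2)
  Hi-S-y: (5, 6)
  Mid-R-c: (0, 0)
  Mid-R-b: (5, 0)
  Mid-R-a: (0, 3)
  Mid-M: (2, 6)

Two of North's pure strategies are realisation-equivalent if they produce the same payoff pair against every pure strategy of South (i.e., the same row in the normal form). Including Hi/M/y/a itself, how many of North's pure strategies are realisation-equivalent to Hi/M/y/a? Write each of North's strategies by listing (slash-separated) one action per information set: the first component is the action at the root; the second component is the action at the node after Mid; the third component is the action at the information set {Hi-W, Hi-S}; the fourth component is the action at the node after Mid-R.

6

Row for Hi/M/y/a (columns W, S): (4,3) (5,6).
Under Hi/M/y/a, North's choice at the node after Mid and at the node after Mid-R can never be reached regardless of what South does, so varying those choices leaves every outcome unchanged.
Holding the reachable choices fixed and varying the unreachable ones freely already gives 2 × 3 = 6 equivalent strategies.
No other strategy reproduces this row, so those 6 are the full class: Hi/R/y/c, Hi/R/y/b, Hi/R/y/a, Hi/M/y/c, Hi/M/y/b, Hi/M/y/a.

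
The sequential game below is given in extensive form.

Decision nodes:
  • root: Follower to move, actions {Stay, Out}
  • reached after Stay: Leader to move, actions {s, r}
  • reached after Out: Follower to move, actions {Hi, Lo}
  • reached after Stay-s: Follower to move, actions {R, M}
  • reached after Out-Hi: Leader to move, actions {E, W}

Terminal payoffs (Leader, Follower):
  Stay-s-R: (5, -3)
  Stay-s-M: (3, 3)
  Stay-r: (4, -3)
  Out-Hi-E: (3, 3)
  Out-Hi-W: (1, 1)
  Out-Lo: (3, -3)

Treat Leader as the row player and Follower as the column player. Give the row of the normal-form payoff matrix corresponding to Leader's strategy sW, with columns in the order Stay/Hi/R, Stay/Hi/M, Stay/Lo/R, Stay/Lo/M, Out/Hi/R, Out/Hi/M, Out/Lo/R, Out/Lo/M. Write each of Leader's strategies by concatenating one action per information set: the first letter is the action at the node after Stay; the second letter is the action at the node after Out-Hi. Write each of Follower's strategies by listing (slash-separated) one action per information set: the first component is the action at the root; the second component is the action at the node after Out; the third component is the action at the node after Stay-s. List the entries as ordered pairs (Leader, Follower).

(5,-3) (3,3) (5,-3) (3,3) (1,1) (1,1) (3,-3) (3,-3)

vs Stay/Hi/R: Follower plays Stay → Leader plays s at [Stay] → Follower plays R at [Stay-s] → (5, -3)
vs Stay/Hi/M: Follower plays Stay → Leader plays s at [Stay] → Follower plays M at [Stay-s] → (3, 3)
vs Stay/Lo/R: Follower plays Stay → Leader plays s at [Stay] → Follower plays R at [Stay-s] → (5, -3)
vs Stay/Lo/M: Follower plays Stay → Leader plays s at [Stay] → Follower plays M at [Stay-s] → (3, 3)
vs Out/Hi/R: Follower plays Out → Follower plays Hi at [Out] → Leader plays W at [Out-Hi] → (1, 1)
vs Out/Hi/M: Follower plays Out → Follower plays Hi at [Out] → Leader plays W at [Out-Hi] → (1, 1)
vs Out/Lo/R: Follower plays Out → Follower plays Lo at [Out] → (3, -3)
vs Out/Lo/M: Follower plays Out → Follower plays Lo at [Out] → (3, -3)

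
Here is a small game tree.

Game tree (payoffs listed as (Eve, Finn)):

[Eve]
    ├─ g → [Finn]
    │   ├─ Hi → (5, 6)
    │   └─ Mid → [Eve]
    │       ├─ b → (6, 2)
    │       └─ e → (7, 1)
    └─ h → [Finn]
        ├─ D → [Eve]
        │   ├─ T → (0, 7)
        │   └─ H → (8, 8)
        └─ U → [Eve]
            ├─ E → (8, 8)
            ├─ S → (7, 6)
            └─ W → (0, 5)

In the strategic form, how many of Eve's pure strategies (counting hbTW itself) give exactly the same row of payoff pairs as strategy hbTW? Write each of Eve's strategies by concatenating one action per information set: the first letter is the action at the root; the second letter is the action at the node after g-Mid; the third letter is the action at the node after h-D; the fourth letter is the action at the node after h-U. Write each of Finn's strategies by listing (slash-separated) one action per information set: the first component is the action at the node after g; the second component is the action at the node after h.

2

Row for hbTW (columns Hi/D, Hi/U, Mid/D, Mid/U): (0,7) (0,5) (0,7) (0,5).
Under hbTW, Eve's choice at the node after g-Mid can never be reached regardless of what Finn does, so varying those choices leaves every outcome unchanged.
Holding the reachable choices fixed and varying the unreachable one freely already gives 2 equivalent strategies.
No other strategy reproduces this row, so those 2 are the full class: hbTW, heTW.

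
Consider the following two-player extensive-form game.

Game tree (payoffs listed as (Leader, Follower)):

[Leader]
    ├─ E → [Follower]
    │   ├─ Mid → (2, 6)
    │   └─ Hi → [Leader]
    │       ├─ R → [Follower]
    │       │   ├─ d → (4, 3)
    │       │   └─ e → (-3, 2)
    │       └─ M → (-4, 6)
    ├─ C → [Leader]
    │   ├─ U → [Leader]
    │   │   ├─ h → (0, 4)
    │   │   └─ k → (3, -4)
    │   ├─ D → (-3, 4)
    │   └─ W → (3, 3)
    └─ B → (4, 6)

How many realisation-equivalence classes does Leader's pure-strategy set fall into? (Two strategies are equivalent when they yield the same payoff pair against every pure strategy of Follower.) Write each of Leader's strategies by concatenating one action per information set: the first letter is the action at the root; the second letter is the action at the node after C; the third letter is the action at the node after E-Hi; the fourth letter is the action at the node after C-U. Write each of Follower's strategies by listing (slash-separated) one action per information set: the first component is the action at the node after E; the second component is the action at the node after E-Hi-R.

Leader has 36 pure strategies: EURh, EURk, EUMh, EUMk, EDRh, EDRk, EDMh, EDMk, EWRh, EWRk, EWMh, EWMk, CURh, CURk, CUMh, CUMk, CDRh, CDRk, CDMh, CDMk, CWRh, CWRk, CWMh, CWMk, BURh, BURk, BUMh, BUMk, BDRh, BDRk, BDMh, BDMk, BWRh, BWRk, BWMh, BWMk. Columns: Mid/d, Mid/e, Hi/d, Hi/e.
{EURh, EURk, EDRh, EDRk, EWRh, EWRk} → row (2,6) (2,6) (4,3) (-3,2)
{EUMh, EUMk, EDMh, EDMk, EWMh, EWMk} → row (2,6) (2,6) (-4,6) (-4,6)
{CURh, CUMh} → row (0,4) (0,4) (0,4) (0,4)
{CURk, CUMk} → row (3,-4) (3,-4) (3,-4) (3,-4)
{CDRh, CDRk, CDMh, CDMk} → row (-3,4) (-3,4) (-3,4) (-3,4)
{CWRh, CWRk, CWMh, CWMk} → row (3,3) (3,3) (3,3) (3,3)
{BURh, BURk, BUMh, BUMk, BDRh, BDRk, BDMh, BDMk, BWRh, BWRk, BWMh, BWMk} → row (4,6) (4,6) (4,6) (4,6)
That's 7 distinct rows out of 36 strategies.

7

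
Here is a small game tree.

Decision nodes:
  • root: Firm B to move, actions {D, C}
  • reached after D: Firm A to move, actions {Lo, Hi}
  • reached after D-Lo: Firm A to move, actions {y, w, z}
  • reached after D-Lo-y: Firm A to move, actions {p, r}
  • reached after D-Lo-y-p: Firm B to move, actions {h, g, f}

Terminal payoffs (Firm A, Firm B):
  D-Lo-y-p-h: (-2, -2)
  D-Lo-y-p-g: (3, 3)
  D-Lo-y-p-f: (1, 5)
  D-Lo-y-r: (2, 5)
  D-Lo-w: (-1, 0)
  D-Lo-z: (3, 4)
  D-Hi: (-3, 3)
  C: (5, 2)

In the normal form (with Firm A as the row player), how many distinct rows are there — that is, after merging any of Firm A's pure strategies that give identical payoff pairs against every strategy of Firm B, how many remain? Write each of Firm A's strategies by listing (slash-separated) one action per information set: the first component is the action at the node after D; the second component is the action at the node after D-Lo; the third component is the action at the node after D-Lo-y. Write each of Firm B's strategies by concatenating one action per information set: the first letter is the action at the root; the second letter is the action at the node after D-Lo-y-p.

5

Firm A has 12 pure strategies: Lo/y/p, Lo/y/r, Lo/w/p, Lo/w/r, Lo/z/p, Lo/z/r, Hi/y/p, Hi/y/r, Hi/w/p, Hi/w/r, Hi/z/p, Hi/z/r. Columns: Dh, Dg, Df, Ch, Cg, Cf.
{Lo/y/p} → row (-2,-2) (3,3) (1,5) (5,2) (5,2) (5,2)
{Lo/y/r} → row (2,5) (2,5) (2,5) (5,2) (5,2) (5,2)
{Lo/w/p, Lo/w/r} → row (-1,0) (-1,0) (-1,0) (5,2) (5,2) (5,2)
{Lo/z/p, Lo/z/r} → row (3,4) (3,4) (3,4) (5,2) (5,2) (5,2)
{Hi/y/p, Hi/y/r, Hi/w/p, Hi/w/r, Hi/z/p, Hi/z/r} → row (-3,3) (-3,3) (-3,3) (5,2) (5,2) (5,2)
That's 5 distinct rows out of 12 strategies.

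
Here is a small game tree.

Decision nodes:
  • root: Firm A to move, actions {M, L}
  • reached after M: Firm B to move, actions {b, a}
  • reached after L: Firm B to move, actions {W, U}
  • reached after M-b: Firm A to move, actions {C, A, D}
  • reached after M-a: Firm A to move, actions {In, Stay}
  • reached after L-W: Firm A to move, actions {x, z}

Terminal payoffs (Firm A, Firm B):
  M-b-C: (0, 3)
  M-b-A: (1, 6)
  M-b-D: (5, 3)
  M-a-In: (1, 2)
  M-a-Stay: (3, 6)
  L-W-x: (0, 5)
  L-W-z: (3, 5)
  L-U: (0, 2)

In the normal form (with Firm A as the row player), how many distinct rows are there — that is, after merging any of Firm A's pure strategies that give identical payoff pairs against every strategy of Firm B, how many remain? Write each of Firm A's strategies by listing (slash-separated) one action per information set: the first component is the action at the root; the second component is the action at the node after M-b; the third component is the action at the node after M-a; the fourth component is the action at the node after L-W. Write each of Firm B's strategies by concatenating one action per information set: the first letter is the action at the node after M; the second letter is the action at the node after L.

8

Firm A has 24 pure strategies: M/C/In/x, M/C/In/z, M/C/Stay/x, M/C/Stay/z, M/A/In/x, M/A/In/z, M/A/Stay/x, M/A/Stay/z, M/D/In/x, M/D/In/z, M/D/Stay/x, M/D/Stay/z, L/C/In/x, L/C/In/z, L/C/Stay/x, L/C/Stay/z, L/A/In/x, L/A/In/z, L/A/Stay/x, L/A/Stay/z, L/D/In/x, L/D/In/z, L/D/Stay/x, L/D/Stay/z. Columns: bW, bU, aW, aU.
{M/C/In/x, M/C/In/z} → row (0,3) (0,3) (1,2) (1,2)
{M/C/Stay/x, M/C/Stay/z} → row (0,3) (0,3) (3,6) (3,6)
{M/A/In/x, M/A/In/z} → row (1,6) (1,6) (1,2) (1,2)
{M/A/Stay/x, M/A/Stay/z} → row (1,6) (1,6) (3,6) (3,6)
{M/D/In/x, M/D/In/z} → row (5,3) (5,3) (1,2) (1,2)
{M/D/Stay/x, M/D/Stay/z} → row (5,3) (5,3) (3,6) (3,6)
{L/C/In/x, L/C/Stay/x, L/A/In/x, L/A/Stay/x, L/D/In/x, L/D/Stay/x} → row (0,5) (0,2) (0,5) (0,2)
{L/C/In/z, L/C/Stay/z, L/A/In/z, L/A/Stay/z, L/D/In/z, L/D/Stay/z} → row (3,5) (0,2) (3,5) (0,2)
That's 8 distinct rows out of 24 strategies.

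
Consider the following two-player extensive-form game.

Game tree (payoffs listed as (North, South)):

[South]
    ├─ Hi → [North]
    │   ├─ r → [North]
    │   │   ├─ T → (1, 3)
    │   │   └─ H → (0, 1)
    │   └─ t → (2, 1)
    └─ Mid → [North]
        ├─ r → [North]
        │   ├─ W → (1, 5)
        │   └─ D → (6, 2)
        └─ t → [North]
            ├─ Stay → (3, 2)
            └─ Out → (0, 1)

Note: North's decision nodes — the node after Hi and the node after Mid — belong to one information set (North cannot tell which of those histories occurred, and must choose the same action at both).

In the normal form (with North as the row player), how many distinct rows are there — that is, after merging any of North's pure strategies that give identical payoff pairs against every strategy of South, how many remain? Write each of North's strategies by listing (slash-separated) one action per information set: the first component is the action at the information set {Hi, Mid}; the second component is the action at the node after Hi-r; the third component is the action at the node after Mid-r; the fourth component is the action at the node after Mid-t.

North has 16 pure strategies: r/T/W/Stay, r/T/W/Out, r/T/D/Stay, r/T/D/Out, r/H/W/Stay, r/H/W/Out, r/H/D/Stay, r/H/D/Out, t/T/W/Stay, t/T/W/Out, t/T/D/Stay, t/T/D/Out, t/H/W/Stay, t/H/W/Out, t/H/D/Stay, t/H/D/Out. Columns: Hi, Mid.
{r/T/W/Stay, r/T/W/Out} → row (1,3) (1,5)
{r/T/D/Stay, r/T/D/Out} → row (1,3) (6,2)
{r/H/W/Stay, r/H/W/Out} → row (0,1) (1,5)
{r/H/D/Stay, r/H/D/Out} → row (0,1) (6,2)
{t/T/W/Stay, t/T/D/Stay, t/H/W/Stay, t/H/D/Stay} → row (2,1) (3,2)
{t/T/W/Out, t/T/D/Out, t/H/W/Out, t/H/D/Out} → row (2,1) (0,1)
That's 6 distinct rows out of 16 strategies.

6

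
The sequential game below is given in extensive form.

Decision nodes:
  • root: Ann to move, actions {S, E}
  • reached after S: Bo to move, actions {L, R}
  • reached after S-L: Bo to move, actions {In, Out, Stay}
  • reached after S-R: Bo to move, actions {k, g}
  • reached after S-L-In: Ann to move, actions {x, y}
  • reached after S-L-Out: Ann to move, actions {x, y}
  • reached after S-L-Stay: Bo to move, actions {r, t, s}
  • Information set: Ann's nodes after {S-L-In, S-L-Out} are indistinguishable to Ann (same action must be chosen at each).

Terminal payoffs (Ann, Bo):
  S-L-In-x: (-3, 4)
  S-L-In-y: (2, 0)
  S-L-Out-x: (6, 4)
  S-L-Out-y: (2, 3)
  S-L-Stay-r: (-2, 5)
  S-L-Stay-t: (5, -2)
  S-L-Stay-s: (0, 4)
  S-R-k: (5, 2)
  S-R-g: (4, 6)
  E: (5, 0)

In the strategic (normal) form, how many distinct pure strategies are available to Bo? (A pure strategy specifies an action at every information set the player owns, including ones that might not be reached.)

36

Bo owns the node after S with actions {L, R} — two choices.
Bo owns the node after S-L with actions {In, Out, Stay} — three choices.
Bo owns the node after S-R with actions {k, g} — two choices.
Bo owns the node after S-L-Stay with actions {r, t, s} — three choices.
A pure strategy fixes one action at each information set independently, so the count is the product 2 × 3 × 2 × 3 = 36.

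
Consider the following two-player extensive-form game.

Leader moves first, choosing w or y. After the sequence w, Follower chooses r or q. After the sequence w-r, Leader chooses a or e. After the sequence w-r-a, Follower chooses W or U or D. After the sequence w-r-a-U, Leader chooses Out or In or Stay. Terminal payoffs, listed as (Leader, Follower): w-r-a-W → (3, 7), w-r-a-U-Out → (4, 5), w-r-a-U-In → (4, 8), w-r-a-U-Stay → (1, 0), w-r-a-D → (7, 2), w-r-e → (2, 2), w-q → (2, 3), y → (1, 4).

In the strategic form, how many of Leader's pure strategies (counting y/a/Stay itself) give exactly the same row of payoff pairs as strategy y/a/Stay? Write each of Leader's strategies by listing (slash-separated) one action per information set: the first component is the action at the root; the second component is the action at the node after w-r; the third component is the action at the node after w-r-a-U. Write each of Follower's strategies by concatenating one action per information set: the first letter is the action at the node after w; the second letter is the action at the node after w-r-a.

Row for y/a/Stay (columns rW, rU, rD, qW, qU, qD): (1,4) (1,4) (1,4) (1,4) (1,4) (1,4).
Under y/a/Stay, Leader's choice at the node after w-r and at the node after w-r-a-U can never be reached regardless of what Follower does, so varying those choices leaves every outcome unchanged.
Holding the reachable choices fixed and varying the unreachable ones freely already gives 2 × 3 = 6 equivalent strategies.
No other strategy reproduces this row, so those 6 are the full class: y/a/Out, y/a/In, y/a/Stay, y/e/Out, y/e/In, y/e/Stay.

6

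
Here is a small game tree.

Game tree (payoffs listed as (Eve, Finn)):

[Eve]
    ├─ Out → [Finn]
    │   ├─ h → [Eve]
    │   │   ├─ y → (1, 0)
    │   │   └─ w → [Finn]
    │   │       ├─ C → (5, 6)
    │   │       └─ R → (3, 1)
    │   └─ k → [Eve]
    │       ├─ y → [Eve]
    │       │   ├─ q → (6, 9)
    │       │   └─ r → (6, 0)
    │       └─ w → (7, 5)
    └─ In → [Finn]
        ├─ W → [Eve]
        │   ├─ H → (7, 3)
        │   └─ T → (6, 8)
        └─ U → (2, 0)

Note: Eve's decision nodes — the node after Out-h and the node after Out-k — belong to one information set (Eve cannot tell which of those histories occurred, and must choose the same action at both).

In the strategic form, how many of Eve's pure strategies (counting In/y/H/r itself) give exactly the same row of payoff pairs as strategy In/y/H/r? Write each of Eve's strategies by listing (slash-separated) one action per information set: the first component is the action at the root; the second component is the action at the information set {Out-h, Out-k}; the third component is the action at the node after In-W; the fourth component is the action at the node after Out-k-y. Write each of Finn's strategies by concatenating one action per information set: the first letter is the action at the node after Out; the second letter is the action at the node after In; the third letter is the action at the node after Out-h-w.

4

Row for In/y/H/r (columns hWC, hWR, hUC, hUR, kWC, kWR, kUC, kUR): (7,3) (7,3) (2,0) (2,0) (7,3) (7,3) (2,0) (2,0).
Under In/y/H/r, Eve's choice at the information set {Out-h, Out-k} and at the node after Out-k-y can never be reached regardless of what Finn does, so varying those choices leaves every outcome unchanged.
Holding the reachable choices fixed and varying the unreachable ones freely already gives 2 × 2 = 4 equivalent strategies.
No other strategy reproduces this row, so those 4 are the full class: In/y/H/q, In/y/H/r, In/w/H/q, In/w/H/r.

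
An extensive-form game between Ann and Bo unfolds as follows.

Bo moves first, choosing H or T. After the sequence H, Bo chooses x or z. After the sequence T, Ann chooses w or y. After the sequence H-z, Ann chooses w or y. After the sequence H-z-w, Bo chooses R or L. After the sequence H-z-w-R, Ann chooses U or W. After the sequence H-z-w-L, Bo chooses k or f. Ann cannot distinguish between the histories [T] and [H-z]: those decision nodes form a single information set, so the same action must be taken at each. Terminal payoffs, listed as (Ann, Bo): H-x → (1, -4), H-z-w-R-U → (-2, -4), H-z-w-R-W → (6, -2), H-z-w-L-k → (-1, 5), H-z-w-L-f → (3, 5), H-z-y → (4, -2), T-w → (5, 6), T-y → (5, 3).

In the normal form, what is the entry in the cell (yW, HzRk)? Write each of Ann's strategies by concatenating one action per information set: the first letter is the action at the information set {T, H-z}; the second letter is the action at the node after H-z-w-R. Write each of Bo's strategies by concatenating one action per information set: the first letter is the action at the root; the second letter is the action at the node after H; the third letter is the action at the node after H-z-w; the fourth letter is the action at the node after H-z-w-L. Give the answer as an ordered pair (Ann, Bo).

Trace the play path from the root:
  Bo plays H
  Bo plays z at [H]
  Ann plays y at [H-z]
→ terminal payoff (4, -2).
(Ann's choice at the node after H-z-w-R is never reached on this path, so it doesn't affect the outcome.)

(4, -2)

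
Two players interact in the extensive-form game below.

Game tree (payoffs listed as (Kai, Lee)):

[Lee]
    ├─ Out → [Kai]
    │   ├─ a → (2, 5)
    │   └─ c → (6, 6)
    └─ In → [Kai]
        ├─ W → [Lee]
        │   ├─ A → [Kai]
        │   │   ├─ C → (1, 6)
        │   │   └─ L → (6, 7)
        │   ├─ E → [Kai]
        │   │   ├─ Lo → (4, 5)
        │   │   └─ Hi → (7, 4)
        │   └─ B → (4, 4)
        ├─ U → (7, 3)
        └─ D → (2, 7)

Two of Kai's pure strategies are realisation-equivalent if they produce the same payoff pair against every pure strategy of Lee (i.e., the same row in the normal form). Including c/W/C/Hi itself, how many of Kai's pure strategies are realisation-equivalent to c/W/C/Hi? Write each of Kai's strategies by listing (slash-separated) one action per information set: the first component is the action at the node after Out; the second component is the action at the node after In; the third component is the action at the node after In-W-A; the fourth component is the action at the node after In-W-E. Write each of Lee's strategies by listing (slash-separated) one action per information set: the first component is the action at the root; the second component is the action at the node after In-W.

1

Row for c/W/C/Hi (columns Out/A, Out/E, Out/B, In/A, In/E, In/B): (6,6) (6,6) (6,6) (1,6) (7,4) (4,4).
Every one of Kai's information sets is on the play path for some reply by Lee when Kai follows c/W/C/Hi.
Changing the action at any of them therefore changes at least one column, so only c/W/C/Hi itself gives this row.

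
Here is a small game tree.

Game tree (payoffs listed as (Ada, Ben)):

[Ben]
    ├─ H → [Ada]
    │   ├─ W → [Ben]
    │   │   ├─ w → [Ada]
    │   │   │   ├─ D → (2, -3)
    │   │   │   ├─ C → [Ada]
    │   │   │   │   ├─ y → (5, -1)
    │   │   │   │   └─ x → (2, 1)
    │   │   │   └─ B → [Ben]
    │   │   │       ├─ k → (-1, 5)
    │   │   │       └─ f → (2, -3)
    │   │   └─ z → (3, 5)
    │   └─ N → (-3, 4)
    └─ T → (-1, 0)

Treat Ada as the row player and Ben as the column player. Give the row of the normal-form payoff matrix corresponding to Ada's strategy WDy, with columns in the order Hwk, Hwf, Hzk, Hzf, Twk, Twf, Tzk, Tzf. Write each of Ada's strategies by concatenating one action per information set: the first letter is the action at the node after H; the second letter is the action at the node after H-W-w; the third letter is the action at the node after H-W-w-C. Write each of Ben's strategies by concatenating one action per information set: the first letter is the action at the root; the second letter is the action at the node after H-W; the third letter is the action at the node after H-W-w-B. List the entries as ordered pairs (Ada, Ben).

(2,-3) (2,-3) (3,5) (3,5) (-1,0) (-1,0) (-1,0) (-1,0)

vs Hwk: Ben plays H → Ada plays W at [H] → Ben plays w at [H-W] → Ada plays D at [H-W-w] → (2, -3)
vs Hwf: Ben plays H → Ada plays W at [H] → Ben plays w at [H-W] → Ada plays D at [H-W-w] → (2, -3)
vs Hzk: Ben plays H → Ada plays W at [H] → Ben plays z at [H-W] → (3, 5)
vs Hzf: Ben plays H → Ada plays W at [H] → Ben plays z at [H-W] → (3, 5)
vs Twk: Ben plays T → (-1, 0)
vs Twf: Ben plays T → (-1, 0)
vs Tzk: Ben plays T → (-1, 0)
vs Tzf: Ben plays T → (-1, 0)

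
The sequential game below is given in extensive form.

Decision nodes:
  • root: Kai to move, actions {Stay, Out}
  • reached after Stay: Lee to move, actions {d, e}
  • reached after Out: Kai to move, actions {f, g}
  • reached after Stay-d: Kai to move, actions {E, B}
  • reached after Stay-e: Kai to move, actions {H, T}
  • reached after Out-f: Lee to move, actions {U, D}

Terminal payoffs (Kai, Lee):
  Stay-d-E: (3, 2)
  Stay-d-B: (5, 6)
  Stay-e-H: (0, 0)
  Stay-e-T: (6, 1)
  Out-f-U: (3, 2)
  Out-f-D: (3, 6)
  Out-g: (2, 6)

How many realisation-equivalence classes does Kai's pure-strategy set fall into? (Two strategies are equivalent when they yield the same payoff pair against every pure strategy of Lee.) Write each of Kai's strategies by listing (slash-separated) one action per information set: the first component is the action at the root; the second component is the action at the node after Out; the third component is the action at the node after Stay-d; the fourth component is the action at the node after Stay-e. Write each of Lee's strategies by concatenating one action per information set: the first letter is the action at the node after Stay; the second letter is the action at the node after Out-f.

6

Kai has 16 pure strategies: Stay/f/E/H, Stay/f/E/T, Stay/f/B/H, Stay/f/B/T, Stay/g/E/H, Stay/g/E/T, Stay/g/B/H, Stay/g/B/T, Out/f/E/H, Out/f/E/T, Out/f/B/H, Out/f/B/T, Out/g/E/H, Out/g/E/T, Out/g/B/H, Out/g/B/T. Columns: dU, dD, eU, eD.
{Stay/f/E/H, Stay/g/E/H} → row (3,2) (3,2) (0,0) (0,0)
{Stay/f/E/T, Stay/g/E/T} → row (3,2) (3,2) (6,1) (6,1)
{Stay/f/B/H, Stay/g/B/H} → row (5,6) (5,6) (0,0) (0,0)
{Stay/f/B/T, Stay/g/B/T} → row (5,6) (5,6) (6,1) (6,1)
{Out/f/E/H, Out/f/E/T, Out/f/B/H, Out/f/B/T} → row (3,2) (3,6) (3,2) (3,6)
{Out/g/E/H, Out/g/E/T, Out/g/B/H, Out/g/B/T} → row (2,6) (2,6) (2,6) (2,6)
That's 6 distinct rows out of 16 strategies.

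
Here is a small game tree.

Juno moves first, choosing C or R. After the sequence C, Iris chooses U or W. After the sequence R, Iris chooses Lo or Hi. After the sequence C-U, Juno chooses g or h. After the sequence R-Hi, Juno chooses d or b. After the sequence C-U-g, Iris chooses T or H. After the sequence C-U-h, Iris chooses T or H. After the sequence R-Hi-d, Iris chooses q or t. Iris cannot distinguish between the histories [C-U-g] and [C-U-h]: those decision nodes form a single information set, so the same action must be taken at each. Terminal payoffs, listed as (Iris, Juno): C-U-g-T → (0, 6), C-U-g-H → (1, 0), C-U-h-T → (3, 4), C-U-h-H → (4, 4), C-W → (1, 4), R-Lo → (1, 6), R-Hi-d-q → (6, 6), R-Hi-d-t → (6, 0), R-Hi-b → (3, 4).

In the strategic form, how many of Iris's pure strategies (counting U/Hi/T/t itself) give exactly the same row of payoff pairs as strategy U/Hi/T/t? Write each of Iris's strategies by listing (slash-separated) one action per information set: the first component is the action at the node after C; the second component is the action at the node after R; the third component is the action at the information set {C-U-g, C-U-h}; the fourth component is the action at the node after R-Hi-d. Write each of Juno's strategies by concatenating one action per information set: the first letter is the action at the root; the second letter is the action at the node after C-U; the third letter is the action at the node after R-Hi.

Row for U/Hi/T/t (columns Cgd, Cgb, Chd, Chb, Rgd, Rgb, Rhd, Rhb): (0,6) (0,6) (3,4) (3,4) (6,0) (3,4) (6,0) (3,4).
Every one of Iris's information sets is on the play path for some reply by Juno when Iris follows U/Hi/T/t.
Changing the action at any of them therefore changes at least one column, so only U/Hi/T/t itself gives this row.

1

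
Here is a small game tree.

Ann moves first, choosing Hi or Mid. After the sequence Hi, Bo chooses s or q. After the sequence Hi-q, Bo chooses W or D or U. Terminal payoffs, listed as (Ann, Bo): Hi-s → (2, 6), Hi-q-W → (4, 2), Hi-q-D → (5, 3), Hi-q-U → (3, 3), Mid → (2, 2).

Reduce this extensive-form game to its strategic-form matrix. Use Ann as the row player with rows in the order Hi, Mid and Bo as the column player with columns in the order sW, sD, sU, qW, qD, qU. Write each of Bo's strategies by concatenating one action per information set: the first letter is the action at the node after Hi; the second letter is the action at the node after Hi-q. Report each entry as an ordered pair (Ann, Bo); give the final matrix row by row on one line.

Row Hi: sW→(2,6), sD→(2,6), sU→(2,6), qW→(4,2), qD→(5,3), qU→(3,3)
Row Mid: sW→(2,2), sD→(2,2), sU→(2,2), qW→(2,2), qD→(2,2), qU→(2,2)

Hi: (2,6) (2,6) (2,6) (4,2) (5,3) (3,3) | Mid: (2,2) (2,2) (2,2) (2,2) (2,2) (2,2)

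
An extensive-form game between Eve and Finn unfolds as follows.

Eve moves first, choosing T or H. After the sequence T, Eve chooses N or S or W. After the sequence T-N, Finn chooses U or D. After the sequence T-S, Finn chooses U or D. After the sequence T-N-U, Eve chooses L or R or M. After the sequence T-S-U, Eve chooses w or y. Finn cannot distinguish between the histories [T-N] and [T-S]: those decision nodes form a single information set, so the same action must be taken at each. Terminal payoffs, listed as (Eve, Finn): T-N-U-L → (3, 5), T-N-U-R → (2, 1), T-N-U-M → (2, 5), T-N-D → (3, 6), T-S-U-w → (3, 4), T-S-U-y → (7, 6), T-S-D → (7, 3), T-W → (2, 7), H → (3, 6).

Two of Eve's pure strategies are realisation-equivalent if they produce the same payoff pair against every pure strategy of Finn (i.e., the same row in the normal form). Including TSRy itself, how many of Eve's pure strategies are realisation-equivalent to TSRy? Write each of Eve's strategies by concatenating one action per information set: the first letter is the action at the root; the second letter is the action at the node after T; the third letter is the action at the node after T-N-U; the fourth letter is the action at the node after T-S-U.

3

Row for TSRy (columns U, D): (7,6) (7,3).
Under TSRy, Eve's choice at the node after T-N-U can never be reached regardless of what Finn does, so varying those choices leaves every outcome unchanged.
Holding the reachable choices fixed and varying the unreachable one freely already gives 3 equivalent strategies.
No other strategy reproduces this row, so those 3 are the full class: TSLy, TSRy, TSMy.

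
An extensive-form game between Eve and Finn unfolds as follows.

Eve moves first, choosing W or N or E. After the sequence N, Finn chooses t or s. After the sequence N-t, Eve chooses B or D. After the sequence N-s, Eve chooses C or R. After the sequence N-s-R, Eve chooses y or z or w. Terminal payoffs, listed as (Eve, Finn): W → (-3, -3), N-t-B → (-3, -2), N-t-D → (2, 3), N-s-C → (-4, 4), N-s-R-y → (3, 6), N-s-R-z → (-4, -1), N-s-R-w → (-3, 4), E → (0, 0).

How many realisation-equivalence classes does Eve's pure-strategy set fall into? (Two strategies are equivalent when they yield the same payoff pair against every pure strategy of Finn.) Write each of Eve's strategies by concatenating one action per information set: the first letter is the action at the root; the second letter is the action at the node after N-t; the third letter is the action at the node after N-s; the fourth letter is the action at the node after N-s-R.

10

Eve has 36 pure strategies: WBCy, WBCz, WBCw, WBRy, WBRz, WBRw, WDCy, WDCz, WDCw, WDRy, WDRz, WDRw, NBCy, NBCz, NBCw, NBRy, NBRz, NBRw, NDCy, NDCz, NDCw, NDRy, NDRz, NDRw, EBCy, EBCz, EBCw, EBRy, EBRz, EBRw, EDCy, EDCz, EDCw, EDRy, EDRz, EDRw. Columns: t, s.
{WBCy, WBCz, WBCw, WBRy, WBRz, WBRw, WDCy, WDCz, WDCw, WDRy, WDRz, WDRw} → row (-3,-3) (-3,-3)
{NBCy, NBCz, NBCw} → row (-3,-2) (-4,4)
{NBRy} → row (-3,-2) (3,6)
{NBRz} → row (-3,-2) (-4,-1)
{NBRw} → row (-3,-2) (-3,4)
{NDCy, NDCz, NDCw} → row (2,3) (-4,4)
{NDRy} → row (2,3) (3,6)
{NDRz} → row (2,3) (-4,-1)
{NDRw} → row (2,3) (-3,4)
{EBCy, EBCz, EBCw, EBRy, EBRz, EBRw, EDCy, EDCz, EDCw, EDRy, EDRz, EDRw} → row (0,0) (0,0)
That's 10 distinct rows out of 36 strategies.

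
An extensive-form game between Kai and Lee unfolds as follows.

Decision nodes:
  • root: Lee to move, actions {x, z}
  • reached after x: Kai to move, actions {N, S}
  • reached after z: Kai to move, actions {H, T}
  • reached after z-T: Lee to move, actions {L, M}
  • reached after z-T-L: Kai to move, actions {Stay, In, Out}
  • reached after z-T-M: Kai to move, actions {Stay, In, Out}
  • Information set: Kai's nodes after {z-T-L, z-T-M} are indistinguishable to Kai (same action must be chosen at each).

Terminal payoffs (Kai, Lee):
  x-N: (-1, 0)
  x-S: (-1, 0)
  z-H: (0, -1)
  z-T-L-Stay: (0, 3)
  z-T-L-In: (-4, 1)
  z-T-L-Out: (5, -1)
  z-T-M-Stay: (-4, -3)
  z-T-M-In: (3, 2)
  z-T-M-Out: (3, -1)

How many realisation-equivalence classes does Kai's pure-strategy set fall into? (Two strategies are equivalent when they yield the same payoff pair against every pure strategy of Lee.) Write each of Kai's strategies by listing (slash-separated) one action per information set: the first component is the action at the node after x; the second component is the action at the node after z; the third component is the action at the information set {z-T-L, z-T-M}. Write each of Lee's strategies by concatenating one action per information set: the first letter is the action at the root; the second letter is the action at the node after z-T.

4

Kai has 12 pure strategies: N/H/Stay, N/H/In, N/H/Out, N/T/Stay, N/T/In, N/T/Out, S/H/Stay, S/H/In, S/H/Out, S/T/Stay, S/T/In, S/T/Out. Columns: xL, xM, zL, zM.
{N/H/Stay, N/H/In, N/H/Out, S/H/Stay, S/H/In, S/H/Out} → row (-1,0) (-1,0) (0,-1) (0,-1)
{N/T/Stay, S/T/Stay} → row (-1,0) (-1,0) (0,3) (-4,-3)
{N/T/In, S/T/In} → row (-1,0) (-1,0) (-4,1) (3,2)
{N/T/Out, S/T/Out} → row (-1,0) (-1,0) (5,-1) (3,-1)
That's 4 distinct rows out of 12 strategies.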